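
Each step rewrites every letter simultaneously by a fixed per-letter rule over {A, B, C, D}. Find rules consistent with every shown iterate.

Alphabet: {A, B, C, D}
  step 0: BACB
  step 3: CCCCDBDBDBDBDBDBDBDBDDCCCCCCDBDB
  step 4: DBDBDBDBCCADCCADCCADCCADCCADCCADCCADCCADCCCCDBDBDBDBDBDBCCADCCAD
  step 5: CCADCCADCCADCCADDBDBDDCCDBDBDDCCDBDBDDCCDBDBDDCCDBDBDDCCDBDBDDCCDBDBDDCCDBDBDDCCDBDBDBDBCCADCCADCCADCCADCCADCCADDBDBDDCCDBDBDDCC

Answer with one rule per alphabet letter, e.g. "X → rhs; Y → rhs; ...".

  step 4 ⇒ step 5: DBDBDBDBCCADCCADCCADCCADCCADCCADCCADCCADCCCCDBDBDBDBDBDBCCADCCAD ⇒ CC·AD·CC·AD·CC·AD·CC·AD·DB·DB·DD·CC·DB·DB·DD·CC·DB·DB·DD·CC·DB·DB·DD·CC·DB·DB·DD·CC·DB·DB·DD·CC·DB·DB·DD·CC·DB·DB·DD·CC·DB·DB·DB·DB·CC·AD·CC·AD·CC·AD·CC·AD·CC·AD·CC·AD·DB·DB·DD·CC·DB·DB·DD·CC
    A ↦ DD
    B ↦ AD
    C ↦ DB
    D ↦ CC

A->DD, B->AD, C->DB, D->CC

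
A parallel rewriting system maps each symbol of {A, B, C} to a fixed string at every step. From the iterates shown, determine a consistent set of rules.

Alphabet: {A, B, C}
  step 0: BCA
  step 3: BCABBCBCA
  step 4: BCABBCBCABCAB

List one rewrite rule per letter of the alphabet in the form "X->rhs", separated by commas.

A->B, B->BC, C->A

  step 3 ⇒ step 4: BCABBCBCA ⇒ BC·A·B·BC·BC·A·BC·A·B
    A ↦ B
    B ↦ BC
    C ↦ A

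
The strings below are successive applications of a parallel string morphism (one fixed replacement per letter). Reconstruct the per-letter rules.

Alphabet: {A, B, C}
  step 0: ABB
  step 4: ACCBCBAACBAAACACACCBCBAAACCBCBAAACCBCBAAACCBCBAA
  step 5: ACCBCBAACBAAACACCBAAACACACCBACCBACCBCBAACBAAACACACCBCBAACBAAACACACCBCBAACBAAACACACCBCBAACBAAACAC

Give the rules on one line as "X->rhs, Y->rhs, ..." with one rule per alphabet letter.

  step 4 ⇒ step 5: ACCBCBAACBAAACACACCBCBAAACCBCBAAACCBCBAAACCBCBAA ⇒ AC·CB·CB·AA·CB·AA·AC·AC·CB·AA·AC·AC·AC·CB·AC·CB·AC·CB·CB·AA·CB·AA·AC·AC·AC·CB·CB·AA·CB·AA·AC·AC·AC·CB·CB·AA·CB·AA·AC·AC·AC·CB·CB·AA·CB·AA·AC·AC
    A ↦ AC
    B ↦ AA
    C ↦ CB

A->AC, B->AA, C->CB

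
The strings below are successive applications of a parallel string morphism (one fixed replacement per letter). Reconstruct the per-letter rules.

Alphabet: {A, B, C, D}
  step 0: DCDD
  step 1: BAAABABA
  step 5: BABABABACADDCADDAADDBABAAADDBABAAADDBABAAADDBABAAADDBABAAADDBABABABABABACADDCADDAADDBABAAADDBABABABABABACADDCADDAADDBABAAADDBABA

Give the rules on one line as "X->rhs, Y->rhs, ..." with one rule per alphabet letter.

  step 0 ⇒ step 1: DCDD ⇒ BA·AA·BA·BA
    C ↦ AA
    D ↦ BA
    A ↦ DD  (constrained at step 1)
    B ↦ CA  (constrained at step 1)

A->DD, B->CA, C->AA, D->BA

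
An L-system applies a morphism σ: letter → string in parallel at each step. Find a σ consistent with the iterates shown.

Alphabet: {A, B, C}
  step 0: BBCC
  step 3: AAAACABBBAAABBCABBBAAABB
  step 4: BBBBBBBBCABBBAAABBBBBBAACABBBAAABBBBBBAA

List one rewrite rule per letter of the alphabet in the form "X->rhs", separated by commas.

  step 3 ⇒ step 4: AAAACABBBAAABBCABBBAAABB ⇒ BB·BB·BB·BB·CAB·BB·A·A·A·BB·BB·BB·A·A·CAB·BB·A·A·A·BB·BB·BB·A·A
    A ↦ BB
    B ↦ A
    C ↦ CAB

A->BB, B->A, C->CAB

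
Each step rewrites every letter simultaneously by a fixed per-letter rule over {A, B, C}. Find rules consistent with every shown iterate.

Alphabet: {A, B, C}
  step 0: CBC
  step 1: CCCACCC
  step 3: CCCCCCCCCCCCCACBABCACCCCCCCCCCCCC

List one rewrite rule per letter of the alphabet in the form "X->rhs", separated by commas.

A->BAB, B->CAC, C->CC

  step 0 ⇒ step 1: CBC ⇒ CC·CAC·CC
    B ↦ CAC
    C ↦ CC
    A ↦ BAB  (constrained at step 1)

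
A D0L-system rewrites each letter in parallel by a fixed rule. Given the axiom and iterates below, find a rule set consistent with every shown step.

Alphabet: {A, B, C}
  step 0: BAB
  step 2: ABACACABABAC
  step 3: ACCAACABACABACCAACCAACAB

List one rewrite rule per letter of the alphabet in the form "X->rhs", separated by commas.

A->AC, B->CA, C->AB

  step 2 ⇒ step 3: ABACACABABAC ⇒ AC·CA·AC·AB·AC·AB·AC·CA·AC·CA·AC·AB
    A ↦ AC
    B ↦ CA
    C ↦ AB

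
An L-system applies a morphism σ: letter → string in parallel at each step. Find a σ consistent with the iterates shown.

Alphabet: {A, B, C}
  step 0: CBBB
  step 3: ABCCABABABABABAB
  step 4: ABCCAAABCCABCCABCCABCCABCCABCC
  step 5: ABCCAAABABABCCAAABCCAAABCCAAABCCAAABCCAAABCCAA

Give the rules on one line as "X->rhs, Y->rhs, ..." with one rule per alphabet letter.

A->AB, B->CC, C->A

  step 4 ⇒ step 5: ABCCAAABCCABCCABCCABCCABCCABCC ⇒ AB·CC·A·A·AB·AB·AB·CC·A·A·AB·CC·A·A·AB·CC·A·A·AB·CC·A·A·AB·CC·A·A·AB·CC·A·A
    A ↦ AB
    B ↦ CC
    C ↦ A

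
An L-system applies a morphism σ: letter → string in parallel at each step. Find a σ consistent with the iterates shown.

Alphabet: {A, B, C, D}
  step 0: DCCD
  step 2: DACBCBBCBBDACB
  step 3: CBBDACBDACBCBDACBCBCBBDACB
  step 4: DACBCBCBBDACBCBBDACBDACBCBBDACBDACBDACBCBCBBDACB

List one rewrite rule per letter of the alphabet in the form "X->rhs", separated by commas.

  step 3 ⇒ step 4: CBBDACBDACBCBDACBCBCBBDACB ⇒ DA·CB·CB·CB·B·DA·CB·CB·B·DA·CB·DA·CB·CB·B·DA·CB·DA·CB·DA·CB·CB·CB·B·DA·CB
    A ↦ B
    B ↦ CB
    C ↦ DA
    D ↦ CB

A->B, B->CB, C->DA, D->CB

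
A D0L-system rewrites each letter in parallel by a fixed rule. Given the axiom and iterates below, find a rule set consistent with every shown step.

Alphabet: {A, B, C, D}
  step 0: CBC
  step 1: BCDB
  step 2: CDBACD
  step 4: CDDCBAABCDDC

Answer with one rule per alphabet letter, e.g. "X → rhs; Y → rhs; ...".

A->DC, B->CD, C->B, D->A

  step 1 ⇒ step 2: BCDB ⇒ CD·B·A·CD
    B ↦ CD
    C ↦ B
    D ↦ A
    A ↦ DC  (constrained at step 2)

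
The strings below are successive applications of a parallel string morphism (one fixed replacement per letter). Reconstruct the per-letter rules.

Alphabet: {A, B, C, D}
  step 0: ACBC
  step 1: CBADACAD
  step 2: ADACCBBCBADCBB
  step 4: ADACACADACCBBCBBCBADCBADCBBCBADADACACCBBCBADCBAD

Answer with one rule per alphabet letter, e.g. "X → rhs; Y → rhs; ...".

A->CB, B->AC, C->AD, D->B

  step 1 ⇒ step 2: CBADACAD ⇒ AD·AC·CB·B·CB·AD·CB·B
    A ↦ CB
    B ↦ AC
    C ↦ AD
    D ↦ B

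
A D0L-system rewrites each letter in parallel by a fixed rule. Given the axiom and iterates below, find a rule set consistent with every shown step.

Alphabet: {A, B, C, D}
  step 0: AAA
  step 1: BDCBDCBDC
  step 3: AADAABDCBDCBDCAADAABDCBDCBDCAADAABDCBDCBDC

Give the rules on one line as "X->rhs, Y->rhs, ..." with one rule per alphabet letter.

  step 0 ⇒ step 1: AAA ⇒ BDC·BDC·BDC
    A ↦ BDC
    B ↦ CC  (constrained at step 1)
    C ↦ A  (constrained at step 1)
    D ↦ DAA  (constrained at step 1)

A->BDC, B->CC, C->A, D->DAA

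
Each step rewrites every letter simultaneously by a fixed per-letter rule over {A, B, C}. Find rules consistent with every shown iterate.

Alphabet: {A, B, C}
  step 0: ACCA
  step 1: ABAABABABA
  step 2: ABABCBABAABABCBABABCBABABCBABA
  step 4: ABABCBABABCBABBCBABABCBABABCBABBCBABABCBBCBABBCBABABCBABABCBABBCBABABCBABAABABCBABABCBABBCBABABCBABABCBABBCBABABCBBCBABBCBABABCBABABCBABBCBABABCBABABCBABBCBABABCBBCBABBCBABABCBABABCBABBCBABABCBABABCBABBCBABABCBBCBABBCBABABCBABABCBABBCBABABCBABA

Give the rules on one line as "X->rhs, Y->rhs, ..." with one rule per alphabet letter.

  step 1 ⇒ step 2: ABAABABABA ⇒ ABA·BCB·ABA·ABA·BCB·ABA·BCB·ABA·BCB·ABA
    A ↦ ABA
    B ↦ BCB
  step 0 ⇒ step 1: ACCA ⇒ ABA·AB·AB·ABA
    C ↦ AB

A->ABA, B->BCB, C->AB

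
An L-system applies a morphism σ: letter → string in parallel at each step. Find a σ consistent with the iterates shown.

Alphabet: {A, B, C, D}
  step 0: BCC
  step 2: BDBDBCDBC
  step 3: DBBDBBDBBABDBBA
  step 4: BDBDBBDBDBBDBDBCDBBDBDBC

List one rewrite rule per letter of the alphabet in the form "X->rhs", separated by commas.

  step 3 ⇒ step 4: DBBDBBDBBABDBBA ⇒ B·DB·DB·B·DB·DB·B·DB·DB·C·DB·B·DB·DB·C
    A ↦ C
    B ↦ DB
    D ↦ B
  step 2 ⇒ step 3: BDBDBCDBC ⇒ DB·B·DB·B·DB·BA·B·DB·BA
    C ↦ BA

A->C, B->DB, C->BA, D->B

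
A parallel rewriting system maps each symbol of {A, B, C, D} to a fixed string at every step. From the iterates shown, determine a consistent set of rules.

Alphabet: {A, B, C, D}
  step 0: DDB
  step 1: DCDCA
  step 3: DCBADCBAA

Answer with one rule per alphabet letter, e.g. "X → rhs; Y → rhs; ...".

A->B, B->A, C->B, D->DC

  step 0 ⇒ step 1: DDB ⇒ DC·DC·A
    B ↦ A
    D ↦ DC
    A ↦ B  (constrained at step 1)
    C ↦ B  (constrained at step 1)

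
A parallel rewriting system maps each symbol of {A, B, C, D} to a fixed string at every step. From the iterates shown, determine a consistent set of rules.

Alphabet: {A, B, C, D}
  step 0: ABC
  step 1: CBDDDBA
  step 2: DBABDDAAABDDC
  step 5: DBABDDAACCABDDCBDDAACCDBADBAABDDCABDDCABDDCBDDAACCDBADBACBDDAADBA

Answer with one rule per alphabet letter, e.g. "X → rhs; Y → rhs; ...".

A->C, B->BDD, C->DBA, D->A

  step 1 ⇒ step 2: CBDDDBA ⇒ DBA·BDD·A·A·A·BDD·C
    A ↦ C
    B ↦ BDD
    C ↦ DBA
    D ↦ A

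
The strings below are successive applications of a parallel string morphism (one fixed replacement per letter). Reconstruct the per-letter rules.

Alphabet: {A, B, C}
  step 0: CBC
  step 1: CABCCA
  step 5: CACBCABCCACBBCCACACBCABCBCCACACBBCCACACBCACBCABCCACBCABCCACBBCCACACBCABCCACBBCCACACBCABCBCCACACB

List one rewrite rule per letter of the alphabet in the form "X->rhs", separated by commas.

  step 0 ⇒ step 1: CBC ⇒ CA·BC·CA
    B ↦ BC
    C ↦ CA
    A ↦ CB  (constrained at step 1)

A->CB, B->BC, C->CA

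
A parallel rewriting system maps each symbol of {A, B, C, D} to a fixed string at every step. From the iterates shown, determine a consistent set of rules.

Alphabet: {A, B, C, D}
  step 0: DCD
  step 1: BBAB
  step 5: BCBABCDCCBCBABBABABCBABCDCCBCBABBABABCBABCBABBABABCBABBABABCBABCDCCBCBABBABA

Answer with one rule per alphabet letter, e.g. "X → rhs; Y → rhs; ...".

  step 0 ⇒ step 1: DCD ⇒ B·BA·B
    C ↦ BA
    D ↦ B
    A ↦ DCC  (constrained at step 1)
    B ↦ BC  (constrained at step 1)

A->DCC, B->BC, C->BA, D->B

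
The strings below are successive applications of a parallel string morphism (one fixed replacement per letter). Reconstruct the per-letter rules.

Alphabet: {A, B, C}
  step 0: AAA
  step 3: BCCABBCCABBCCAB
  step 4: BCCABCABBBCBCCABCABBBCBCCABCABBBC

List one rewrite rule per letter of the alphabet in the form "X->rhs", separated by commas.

  step 3 ⇒ step 4: BCCABBCCABBCCAB ⇒ BC·CAB·CAB·B·BC·BC·CAB·CAB·B·BC·BC·CAB·CAB·B·BC
    A ↦ B
    B ↦ BC
    C ↦ CAB

A->B, B->BC, C->CAB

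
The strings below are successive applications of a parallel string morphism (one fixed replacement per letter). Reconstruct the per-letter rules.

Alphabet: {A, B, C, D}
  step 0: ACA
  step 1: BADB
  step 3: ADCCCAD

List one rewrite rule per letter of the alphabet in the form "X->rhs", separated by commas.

  step 0 ⇒ step 1: ACA ⇒ B·AD·B
    A ↦ B
    C ↦ AD
    B ↦ C  (constrained at step 1)
    D ↦ BB  (constrained at step 1)

A->B, B->C, C->AD, D->BB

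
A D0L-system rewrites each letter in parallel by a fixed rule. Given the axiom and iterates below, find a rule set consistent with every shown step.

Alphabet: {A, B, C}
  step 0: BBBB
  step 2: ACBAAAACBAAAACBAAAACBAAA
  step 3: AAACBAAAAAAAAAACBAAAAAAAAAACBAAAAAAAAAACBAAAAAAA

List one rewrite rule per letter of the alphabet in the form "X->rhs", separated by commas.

A->AA, B->CBA, C->A

  step 2 ⇒ step 3: ACBAAAACBAAAACBAAAACBAAA ⇒ AA·A·CBA·AA·AA·AA·AA·A·CBA·AA·AA·AA·AA·A·CBA·AA·AA·AA·AA·A·CBA·AA·AA·AA
    A ↦ AA
    B ↦ CBA
    C ↦ A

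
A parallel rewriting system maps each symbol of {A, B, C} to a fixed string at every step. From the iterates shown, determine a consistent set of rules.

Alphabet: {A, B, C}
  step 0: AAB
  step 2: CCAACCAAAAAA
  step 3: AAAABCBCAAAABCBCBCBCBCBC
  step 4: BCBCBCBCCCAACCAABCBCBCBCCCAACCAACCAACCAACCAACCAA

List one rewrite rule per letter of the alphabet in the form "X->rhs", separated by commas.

A->BC, B->CC, C->AA

  step 3 ⇒ step 4: AAAABCBCAAAABCBCBCBCBCBC ⇒ BC·BC·BC·BC·CC·AA·CC·AA·BC·BC·BC·BC·CC·AA·CC·AA·CC·AA·CC·AA·CC·AA·CC·AA
    A ↦ BC
    B ↦ CC
    C ↦ AA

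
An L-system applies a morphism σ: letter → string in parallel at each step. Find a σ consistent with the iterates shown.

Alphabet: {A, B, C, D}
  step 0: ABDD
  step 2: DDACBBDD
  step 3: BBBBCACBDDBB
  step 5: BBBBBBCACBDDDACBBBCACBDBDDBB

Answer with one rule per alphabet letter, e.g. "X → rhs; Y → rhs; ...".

A->BBC, B->D, C->ACB, D->B

  step 2 ⇒ step 3: DDACBBDD ⇒ B·B·BBC·ACB·D·D·B·B
    A ↦ BBC
    B ↦ D
    C ↦ ACB
    D ↦ B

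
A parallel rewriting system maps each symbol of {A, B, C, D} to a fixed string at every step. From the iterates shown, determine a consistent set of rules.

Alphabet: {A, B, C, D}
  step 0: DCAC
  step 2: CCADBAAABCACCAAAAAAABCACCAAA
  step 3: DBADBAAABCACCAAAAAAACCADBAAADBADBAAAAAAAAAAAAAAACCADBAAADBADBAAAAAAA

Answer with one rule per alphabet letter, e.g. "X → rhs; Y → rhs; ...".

  step 2 ⇒ step 3: CCADBAAABCACCAAAAAAABCACCAAA ⇒ DBA·DBA·AA·BCA·CCA·AA·AA·AA·CCA·DBA·AA·DBA·DBA·AA·AA·AA·AA·AA·AA·AA·CCA·DBA·AA·DBA·DBA·AA·AA·AA
    A ↦ AA
    B ↦ CCA
    C ↦ DBA
    D ↦ BCA

A->AA, B->CCA, C->DBA, D->BCA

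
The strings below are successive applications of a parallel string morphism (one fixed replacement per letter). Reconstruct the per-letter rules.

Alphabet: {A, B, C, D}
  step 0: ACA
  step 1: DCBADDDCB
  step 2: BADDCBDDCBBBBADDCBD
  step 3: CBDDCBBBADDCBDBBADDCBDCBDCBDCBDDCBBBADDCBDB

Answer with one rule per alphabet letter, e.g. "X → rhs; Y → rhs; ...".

A->DCB, B->CBD, C->ADD, D->B

  step 2 ⇒ step 3: BADDCBDDCBBBBADDCBD ⇒ CBD·DCB·B·B·ADD·CBD·B·B·ADD·CBD·CBD·CBD·CBD·DCB·B·B·ADD·CBD·B
    A ↦ DCB
    B ↦ CBD
    C ↦ ADD
    D ↦ B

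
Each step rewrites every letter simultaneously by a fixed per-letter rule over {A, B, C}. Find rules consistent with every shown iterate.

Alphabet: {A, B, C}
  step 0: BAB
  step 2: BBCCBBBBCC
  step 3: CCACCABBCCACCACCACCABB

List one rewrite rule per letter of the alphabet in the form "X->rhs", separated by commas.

  step 2 ⇒ step 3: BBCCBBBBCC ⇒ CCA·CCA·B·B·CCA·CCA·CCA·CCA·B·B
    B ↦ CCA
    C ↦ B
    A ↦ CC  (constrained at step 0)

A->CC, B->CCA, C->B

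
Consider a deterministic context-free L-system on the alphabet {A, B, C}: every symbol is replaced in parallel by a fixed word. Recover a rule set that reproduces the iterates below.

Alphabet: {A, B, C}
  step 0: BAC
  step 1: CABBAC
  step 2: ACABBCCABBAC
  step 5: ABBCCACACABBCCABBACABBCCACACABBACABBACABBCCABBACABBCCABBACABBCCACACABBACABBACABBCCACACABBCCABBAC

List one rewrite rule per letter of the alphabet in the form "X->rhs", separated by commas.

  step 1 ⇒ step 2: CABBAC ⇒ AC·ABB·C·C·ABB·AC
    A ↦ ABB
    B ↦ C
    C ↦ AC

A->ABB, B->C, C->AC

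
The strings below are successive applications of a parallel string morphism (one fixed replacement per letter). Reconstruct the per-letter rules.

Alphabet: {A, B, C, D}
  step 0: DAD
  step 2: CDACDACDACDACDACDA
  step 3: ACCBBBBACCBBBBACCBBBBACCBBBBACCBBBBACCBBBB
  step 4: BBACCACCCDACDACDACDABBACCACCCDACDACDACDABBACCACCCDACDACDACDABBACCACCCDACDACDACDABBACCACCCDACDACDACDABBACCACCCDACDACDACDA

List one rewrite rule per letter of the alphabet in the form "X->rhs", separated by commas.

  step 3 ⇒ step 4: ACCBBBBACCBBBBACCBBBBACCBBBBACCBBBBACCBBBB ⇒ BB·ACC·ACC·CDA·CDA·CDA·CDA·BB·ACC·ACC·CDA·CDA·CDA·CDA·BB·ACC·ACC·CDA·CDA·CDA·CDA·BB·ACC·ACC·CDA·CDA·CDA·CDA·BB·ACC·ACC·CDA·CDA·CDA·CDA·BB·ACC·ACC·CDA·CDA·CDA·CDA
    A ↦ BB
    B ↦ CDA
    C ↦ ACC
  step 2 ⇒ step 3: CDACDACDACDACDACDA ⇒ ACC·BB·BB·ACC·BB·BB·ACC·BB·BB·ACC·BB·BB·ACC·BB·BB·ACC·BB·BB
    D ↦ BB

A->BB, B->CDA, C->ACC, D->BB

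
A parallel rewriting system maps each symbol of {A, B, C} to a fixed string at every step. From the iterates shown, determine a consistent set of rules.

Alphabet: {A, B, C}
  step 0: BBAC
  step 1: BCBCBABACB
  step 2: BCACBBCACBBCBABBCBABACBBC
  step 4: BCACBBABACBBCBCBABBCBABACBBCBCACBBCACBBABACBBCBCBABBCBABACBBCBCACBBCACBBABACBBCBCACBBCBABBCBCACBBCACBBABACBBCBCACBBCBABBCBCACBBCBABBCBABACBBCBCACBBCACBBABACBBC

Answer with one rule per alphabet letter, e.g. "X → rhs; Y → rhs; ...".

A->BAB, B->BC, C->ACB

  step 1 ⇒ step 2: BCBCBABACB ⇒ BC·ACB·BC·ACB·BC·BAB·BC·BAB·ACB·BC
    A ↦ BAB
    B ↦ BC
    C ↦ ACB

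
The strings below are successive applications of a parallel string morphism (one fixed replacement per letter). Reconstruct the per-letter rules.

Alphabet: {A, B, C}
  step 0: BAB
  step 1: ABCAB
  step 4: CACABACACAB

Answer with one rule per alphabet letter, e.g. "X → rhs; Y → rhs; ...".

  step 0 ⇒ step 1: BAB ⇒ AB·C·AB
    A ↦ C
    B ↦ AB
    C ↦ A  (constrained at step 1)

A->C, B->AB, C->A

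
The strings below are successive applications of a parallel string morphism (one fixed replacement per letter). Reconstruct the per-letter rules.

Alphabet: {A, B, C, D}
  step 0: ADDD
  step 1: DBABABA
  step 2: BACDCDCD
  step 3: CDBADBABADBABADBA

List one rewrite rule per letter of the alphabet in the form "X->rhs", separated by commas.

  step 2 ⇒ step 3: BACDCDCD ⇒ C·D·BAD·BA·BAD·BA·BAD·BA
    A ↦ D
    B ↦ C
    C ↦ BAD
    D ↦ BA

A->D, B->C, C->BAD, D->BA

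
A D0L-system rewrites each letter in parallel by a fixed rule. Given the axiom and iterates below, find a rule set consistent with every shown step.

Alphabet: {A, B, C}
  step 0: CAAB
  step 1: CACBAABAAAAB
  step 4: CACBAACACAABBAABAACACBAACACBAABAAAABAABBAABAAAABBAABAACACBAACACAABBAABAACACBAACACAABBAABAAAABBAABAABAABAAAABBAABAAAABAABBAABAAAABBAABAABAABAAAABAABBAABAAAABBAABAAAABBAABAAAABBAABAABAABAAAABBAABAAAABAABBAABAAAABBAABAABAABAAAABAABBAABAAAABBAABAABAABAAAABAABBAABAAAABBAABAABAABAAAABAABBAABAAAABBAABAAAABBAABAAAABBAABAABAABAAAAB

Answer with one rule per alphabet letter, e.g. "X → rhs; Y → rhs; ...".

A->BAA, B->AAB, C->CAC

  step 0 ⇒ step 1: CAAB ⇒ CAC·BAA·BAA·AAB
    A ↦ BAA
    B ↦ AAB
    C ↦ CAC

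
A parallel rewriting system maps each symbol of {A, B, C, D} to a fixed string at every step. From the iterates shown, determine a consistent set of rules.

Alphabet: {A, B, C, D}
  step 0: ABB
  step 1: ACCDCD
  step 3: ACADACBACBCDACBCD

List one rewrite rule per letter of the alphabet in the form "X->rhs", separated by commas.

A->AC, B->CD, C->AD, D->B

  step 0 ⇒ step 1: ABB ⇒ AC·CD·CD
    A ↦ AC
    B ↦ CD
    C ↦ AD  (constrained at step 1)
    D ↦ B  (constrained at step 1)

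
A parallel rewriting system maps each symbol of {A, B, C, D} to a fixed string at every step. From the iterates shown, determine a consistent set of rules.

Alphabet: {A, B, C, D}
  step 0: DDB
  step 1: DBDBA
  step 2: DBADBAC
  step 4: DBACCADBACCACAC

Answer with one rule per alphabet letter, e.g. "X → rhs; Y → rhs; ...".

A->C, B->A, C->CA, D->DB

  step 1 ⇒ step 2: DBDBA ⇒ DB·A·DB·A·C
    A ↦ C
    B ↦ A
    D ↦ DB
    C ↦ CA  (constrained at step 2)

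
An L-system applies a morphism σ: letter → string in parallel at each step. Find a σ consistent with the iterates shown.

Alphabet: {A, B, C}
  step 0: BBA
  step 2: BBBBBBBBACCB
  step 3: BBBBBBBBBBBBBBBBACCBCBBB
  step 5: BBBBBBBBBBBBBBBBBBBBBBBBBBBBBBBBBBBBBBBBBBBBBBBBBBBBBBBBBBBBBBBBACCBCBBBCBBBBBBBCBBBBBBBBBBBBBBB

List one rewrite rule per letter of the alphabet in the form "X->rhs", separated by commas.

  step 2 ⇒ step 3: BBBBBBBBACCB ⇒ BB·BB·BB·BB·BB·BB·BB·BB·AC·CB·CB·BB
    A ↦ AC
    B ↦ BB
    C ↦ CB

A->AC, B->BB, C->CB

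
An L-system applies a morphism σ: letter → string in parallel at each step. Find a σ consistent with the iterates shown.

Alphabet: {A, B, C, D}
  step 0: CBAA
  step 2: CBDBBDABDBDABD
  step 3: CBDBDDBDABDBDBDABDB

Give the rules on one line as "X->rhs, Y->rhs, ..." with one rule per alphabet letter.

A->DAB, B->D, C->CB, D->B

  step 2 ⇒ step 3: CBDBBDABDBDABD ⇒ CB·D·B·D·D·B·DAB·D·B·D·B·DAB·D·B
    A ↦ DAB
    B ↦ D
    C ↦ CB
    D ↦ B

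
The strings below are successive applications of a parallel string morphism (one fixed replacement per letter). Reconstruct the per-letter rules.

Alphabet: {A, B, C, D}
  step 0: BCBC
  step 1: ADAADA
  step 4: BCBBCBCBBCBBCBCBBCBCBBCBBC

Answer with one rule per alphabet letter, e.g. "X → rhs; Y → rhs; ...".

  step 0 ⇒ step 1: BCBC ⇒ AD·A·AD·A
    B ↦ AD
    C ↦ A
    A ↦ BC  (constrained at step 1)
    D ↦ B  (constrained at step 1)

A->BC, B->AD, C->A, D->B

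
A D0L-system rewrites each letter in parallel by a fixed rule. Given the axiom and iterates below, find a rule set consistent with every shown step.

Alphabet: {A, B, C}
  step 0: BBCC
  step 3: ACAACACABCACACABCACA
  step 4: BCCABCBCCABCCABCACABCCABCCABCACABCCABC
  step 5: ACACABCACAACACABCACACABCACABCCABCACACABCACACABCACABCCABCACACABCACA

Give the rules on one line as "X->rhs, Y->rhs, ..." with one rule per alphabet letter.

A->BC, B->A, C->CA

  step 4 ⇒ step 5: BCCABCBCCABCCABCACABCCABCCABCACABCCABC ⇒ A·CA·CA·BC·A·CA·A·CA·CA·BC·A·CA·CA·BC·A·CA·BC·CA·BC·A·CA·CA·BC·A·CA·CA·BC·A·CA·BC·CA·BC·A·CA·CA·BC·A·CA
    A ↦ BC
    B ↦ A
    C ↦ CA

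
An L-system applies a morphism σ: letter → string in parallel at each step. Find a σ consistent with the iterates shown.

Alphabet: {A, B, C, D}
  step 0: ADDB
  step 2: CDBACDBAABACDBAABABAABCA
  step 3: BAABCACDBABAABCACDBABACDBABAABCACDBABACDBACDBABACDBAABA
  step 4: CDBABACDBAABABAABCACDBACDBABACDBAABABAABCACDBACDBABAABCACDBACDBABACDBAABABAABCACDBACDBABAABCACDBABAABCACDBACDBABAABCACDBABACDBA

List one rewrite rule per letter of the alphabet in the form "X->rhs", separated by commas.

  step 3 ⇒ step 4: BAABCACDBABAABCACDBABACDBABAABCACDBABACDBACDBABACDBAABA ⇒ CD·BA·BA·CD·BAA·BA·BAA·BCA·CD·BA·CD·BA·BA·CD·BAA·BA·BAA·BCA·CD·BA·CD·BA·BAA·BCA·CD·BA·CD·BA·BA·CD·BAA·BA·BAA·BCA·CD·BA·CD·BA·BAA·BCA·CD·BA·BAA·BCA·CD·BA·CD·BA·BAA·BCA·CD·BA·BA·CD·BA
    A ↦ BA
    B ↦ CD
    C ↦ BAA
    D ↦ BCA

A->BA, B->CD, C->BAA, D->BCA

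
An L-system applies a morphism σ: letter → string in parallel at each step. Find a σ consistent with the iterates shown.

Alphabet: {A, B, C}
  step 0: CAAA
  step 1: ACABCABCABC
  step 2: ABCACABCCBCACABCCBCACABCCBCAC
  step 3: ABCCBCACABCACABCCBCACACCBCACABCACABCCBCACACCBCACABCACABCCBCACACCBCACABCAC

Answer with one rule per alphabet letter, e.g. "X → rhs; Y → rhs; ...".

  step 2 ⇒ step 3: ABCACABCCBCACABCCBCACABCCBCAC ⇒ ABC·CBC·AC·ABC·AC·ABC·CBC·AC·AC·CBC·AC·ABC·AC·ABC·CBC·AC·AC·CBC·AC·ABC·AC·ABC·CBC·AC·AC·CBC·AC·ABC·AC
    A ↦ ABC
    B ↦ CBC
    C ↦ AC

A->ABC, B->CBC, C->AC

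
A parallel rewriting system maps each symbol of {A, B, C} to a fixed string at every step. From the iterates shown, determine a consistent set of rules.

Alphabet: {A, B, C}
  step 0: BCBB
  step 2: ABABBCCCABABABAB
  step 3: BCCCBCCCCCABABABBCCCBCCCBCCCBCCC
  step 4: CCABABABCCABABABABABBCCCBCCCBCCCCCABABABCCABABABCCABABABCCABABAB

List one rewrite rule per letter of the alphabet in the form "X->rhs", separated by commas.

A->BC, B->CC, C->AB

  step 3 ⇒ step 4: BCCCBCCCCCABABABBCCCBCCCBCCCBCCC ⇒ CC·AB·AB·AB·CC·AB·AB·AB·AB·AB·BC·CC·BC·CC·BC·CC·CC·AB·AB·AB·CC·AB·AB·AB·CC·AB·AB·AB·CC·AB·AB·AB
    A ↦ BC
    B ↦ CC
    C ↦ AB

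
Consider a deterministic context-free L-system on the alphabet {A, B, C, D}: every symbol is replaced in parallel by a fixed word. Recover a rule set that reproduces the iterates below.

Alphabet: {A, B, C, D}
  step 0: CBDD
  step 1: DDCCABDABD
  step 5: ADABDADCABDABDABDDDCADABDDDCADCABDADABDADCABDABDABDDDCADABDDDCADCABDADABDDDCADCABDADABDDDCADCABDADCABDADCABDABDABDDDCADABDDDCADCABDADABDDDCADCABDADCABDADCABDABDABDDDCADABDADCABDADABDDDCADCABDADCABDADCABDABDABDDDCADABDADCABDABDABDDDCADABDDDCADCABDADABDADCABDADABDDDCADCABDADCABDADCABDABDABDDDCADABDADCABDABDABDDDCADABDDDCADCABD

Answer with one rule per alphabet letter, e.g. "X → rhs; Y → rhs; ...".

  step 0 ⇒ step 1: CBDD ⇒ DDC·C·ABD·ABD
    B ↦ C
    C ↦ DDC
    D ↦ ABD
    A ↦ AD  (constrained at step 1)

A->AD, B->C, C->DDC, D->ABD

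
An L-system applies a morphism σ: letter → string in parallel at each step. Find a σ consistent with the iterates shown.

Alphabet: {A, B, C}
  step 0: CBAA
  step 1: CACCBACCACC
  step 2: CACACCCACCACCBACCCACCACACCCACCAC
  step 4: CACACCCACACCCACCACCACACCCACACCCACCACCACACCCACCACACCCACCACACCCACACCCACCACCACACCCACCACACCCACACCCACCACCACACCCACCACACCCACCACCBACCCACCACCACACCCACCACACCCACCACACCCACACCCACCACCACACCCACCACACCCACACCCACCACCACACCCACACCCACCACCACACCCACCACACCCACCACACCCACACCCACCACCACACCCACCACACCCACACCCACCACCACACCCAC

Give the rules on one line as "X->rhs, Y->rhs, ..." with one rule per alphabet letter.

A->ACC, B->CB, C->CAC

  step 1 ⇒ step 2: CACCBACCACC ⇒ CAC·ACC·CAC·CAC·CB·ACC·CAC·CAC·ACC·CAC·CAC
    A ↦ ACC
    B ↦ CB
    C ↦ CAC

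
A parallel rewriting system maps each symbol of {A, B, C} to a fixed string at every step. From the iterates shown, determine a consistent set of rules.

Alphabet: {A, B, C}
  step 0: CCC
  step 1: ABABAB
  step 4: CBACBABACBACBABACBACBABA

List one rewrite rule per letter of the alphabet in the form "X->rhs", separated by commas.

A->CB, B->A, C->AB

  step 0 ⇒ step 1: CCC ⇒ AB·AB·AB
    C ↦ AB
    A ↦ CB  (constrained at step 1)
    B ↦ A  (constrained at step 1)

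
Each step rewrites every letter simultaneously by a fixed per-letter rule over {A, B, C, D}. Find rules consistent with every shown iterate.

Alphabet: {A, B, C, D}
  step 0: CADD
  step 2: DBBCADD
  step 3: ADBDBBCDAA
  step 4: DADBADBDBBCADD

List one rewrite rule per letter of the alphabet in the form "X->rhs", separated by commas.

A->D, B->DB, C->BC, D->A

  step 3 ⇒ step 4: ADBDBBCDAA ⇒ D·A·DB·A·DB·DB·BC·A·D·D
    A ↦ D
    B ↦ DB
    C ↦ BC
    D ↦ A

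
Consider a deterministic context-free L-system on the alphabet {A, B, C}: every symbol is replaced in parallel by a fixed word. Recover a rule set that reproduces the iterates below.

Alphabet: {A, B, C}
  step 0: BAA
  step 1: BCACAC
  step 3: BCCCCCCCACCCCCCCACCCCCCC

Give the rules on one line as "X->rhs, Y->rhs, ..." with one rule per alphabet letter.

  step 0 ⇒ step 1: BAA ⇒ BC·AC·AC
    A ↦ AC
    B ↦ BC
    C ↦ CC  (constrained at step 1)

A->AC, B->BC, C->CC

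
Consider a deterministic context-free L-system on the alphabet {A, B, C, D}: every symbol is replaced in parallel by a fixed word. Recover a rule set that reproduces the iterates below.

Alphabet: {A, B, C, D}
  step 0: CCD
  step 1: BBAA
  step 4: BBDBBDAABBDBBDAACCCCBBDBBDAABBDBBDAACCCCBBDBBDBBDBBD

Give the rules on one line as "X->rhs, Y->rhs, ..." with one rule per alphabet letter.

A->CC, B->BBD, C->B, D->AA

  step 0 ⇒ step 1: CCD ⇒ B·B·AA
    C ↦ B
    D ↦ AA
    A ↦ CC  (constrained at step 1)
    B ↦ BBD  (constrained at step 1)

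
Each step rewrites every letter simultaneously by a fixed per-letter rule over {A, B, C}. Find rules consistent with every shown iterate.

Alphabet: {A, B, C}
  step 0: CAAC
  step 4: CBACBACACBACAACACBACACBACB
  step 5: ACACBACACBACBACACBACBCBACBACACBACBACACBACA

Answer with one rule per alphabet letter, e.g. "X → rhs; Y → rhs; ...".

  step 4 ⇒ step 5: CBACBACACBACAACACBACACBACB ⇒ A·CA·CB·A·CA·CB·A·CB·A·CA·CB·A·CB·CB·A·CB·A·CA·CB·A·CB·A·CA·CB·A·CA
    A ↦ CB
    B ↦ CA
    C ↦ A

A->CB, B->CA, C->A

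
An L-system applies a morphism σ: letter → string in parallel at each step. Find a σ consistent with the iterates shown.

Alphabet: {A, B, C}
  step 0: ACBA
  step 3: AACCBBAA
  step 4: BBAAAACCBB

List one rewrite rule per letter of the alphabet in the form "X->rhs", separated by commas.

  step 3 ⇒ step 4: AACCBBAA ⇒ B·B·AA·AA·C·C·B·B
    A ↦ B
    B ↦ C
    C ↦ AA

A->B, B->C, C->AA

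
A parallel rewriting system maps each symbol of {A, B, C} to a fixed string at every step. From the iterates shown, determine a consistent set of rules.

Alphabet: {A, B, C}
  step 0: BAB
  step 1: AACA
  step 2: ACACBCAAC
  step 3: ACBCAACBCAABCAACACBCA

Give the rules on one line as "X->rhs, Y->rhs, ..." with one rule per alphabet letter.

A->AC, B->A, C->BCA

  step 2 ⇒ step 3: ACACBCAAC ⇒ AC·BCA·AC·BCA·A·BCA·AC·AC·BCA
    A ↦ AC
    B ↦ A
    C ↦ BCA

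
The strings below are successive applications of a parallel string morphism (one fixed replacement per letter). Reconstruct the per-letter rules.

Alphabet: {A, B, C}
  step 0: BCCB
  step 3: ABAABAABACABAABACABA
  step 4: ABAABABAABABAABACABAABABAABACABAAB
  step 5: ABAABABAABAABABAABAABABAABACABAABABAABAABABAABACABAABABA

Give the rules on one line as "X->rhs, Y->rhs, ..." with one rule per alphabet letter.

A->AB, B->A, C->AC

  step 4 ⇒ step 5: ABAABABAABABAABACABAABABAABACABAAB ⇒ AB·A·AB·AB·A·AB·A·AB·AB·A·AB·A·AB·AB·A·AB·AC·AB·A·AB·AB·A·AB·A·AB·AB·A·AB·AC·AB·A·AB·AB·A
    A ↦ AB
    B ↦ A
    C ↦ AC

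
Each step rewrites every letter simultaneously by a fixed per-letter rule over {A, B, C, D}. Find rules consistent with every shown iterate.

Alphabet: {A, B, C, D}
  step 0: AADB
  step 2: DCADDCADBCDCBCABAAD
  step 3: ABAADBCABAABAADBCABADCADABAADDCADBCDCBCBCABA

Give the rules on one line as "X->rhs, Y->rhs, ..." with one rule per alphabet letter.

A->BC, B->DC, C->AD, D->ABA

  step 2 ⇒ step 3: DCADDCADBCDCBCABAAD ⇒ ABA·AD·BC·ABA·ABA·AD·BC·ABA·DC·AD·ABA·AD·DC·AD·BC·DC·BC·BC·ABA
    A ↦ BC
    B ↦ DC
    C ↦ AD
    D ↦ ABA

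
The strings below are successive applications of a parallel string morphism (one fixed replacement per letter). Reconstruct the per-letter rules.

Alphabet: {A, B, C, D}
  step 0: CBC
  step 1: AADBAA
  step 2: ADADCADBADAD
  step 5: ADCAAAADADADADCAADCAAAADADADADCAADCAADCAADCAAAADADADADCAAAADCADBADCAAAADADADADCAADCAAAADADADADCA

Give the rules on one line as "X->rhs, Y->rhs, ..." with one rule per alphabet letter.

A->AD, B->DB, C->AA, D->CA

  step 1 ⇒ step 2: AADBAA ⇒ AD·AD·CA·DB·AD·AD
    A ↦ AD
    B ↦ DB
    D ↦ CA
  step 0 ⇒ step 1: CBC ⇒ AA·DB·AA
    C ↦ AA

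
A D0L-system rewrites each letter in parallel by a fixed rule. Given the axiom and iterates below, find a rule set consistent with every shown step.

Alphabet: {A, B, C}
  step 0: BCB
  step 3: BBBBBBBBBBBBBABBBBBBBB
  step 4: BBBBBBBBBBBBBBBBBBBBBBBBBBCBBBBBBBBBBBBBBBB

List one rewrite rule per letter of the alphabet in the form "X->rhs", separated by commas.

A->C, B->BB, C->BA

  step 3 ⇒ step 4: BBBBBBBBBBBBBABBBBBBBB ⇒ BB·BB·BB·BB·BB·BB·BB·BB·BB·BB·BB·BB·BB·C·BB·BB·BB·BB·BB·BB·BB·BB
    A ↦ C
    B ↦ BB
    C ↦ BA  (constrained at step 0)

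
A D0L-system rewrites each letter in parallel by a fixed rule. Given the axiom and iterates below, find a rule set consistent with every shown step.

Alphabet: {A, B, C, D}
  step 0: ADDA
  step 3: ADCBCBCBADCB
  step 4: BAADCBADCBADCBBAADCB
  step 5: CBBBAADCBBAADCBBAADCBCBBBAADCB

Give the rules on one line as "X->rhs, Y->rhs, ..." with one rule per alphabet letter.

A->B, B->CB, C->AD, D->A

  step 4 ⇒ step 5: BAADCBADCBADCBBAADCB ⇒ CB·B·B·A·AD·CB·B·A·AD·CB·B·A·AD·CB·CB·B·B·A·AD·CB
    A ↦ B
    B ↦ CB
    C ↦ AD
    D ↦ A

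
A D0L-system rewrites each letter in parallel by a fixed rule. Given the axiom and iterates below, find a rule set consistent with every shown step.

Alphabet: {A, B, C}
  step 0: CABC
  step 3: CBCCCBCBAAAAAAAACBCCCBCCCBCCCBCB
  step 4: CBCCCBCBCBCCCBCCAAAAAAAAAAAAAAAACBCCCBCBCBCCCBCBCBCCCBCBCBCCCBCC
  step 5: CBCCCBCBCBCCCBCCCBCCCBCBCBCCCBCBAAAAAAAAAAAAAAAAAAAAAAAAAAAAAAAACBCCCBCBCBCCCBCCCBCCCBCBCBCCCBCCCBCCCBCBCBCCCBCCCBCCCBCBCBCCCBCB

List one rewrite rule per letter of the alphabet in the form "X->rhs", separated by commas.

A->AA, B->CC, C->CB

  step 4 ⇒ step 5: CBCCCBCBCBCCCBCCAAAAAAAAAAAAAAAACBCCCBCBCBCCCBCBCBCCCBCBCBCCCBCC ⇒ CB·CC·CB·CB·CB·CC·CB·CC·CB·CC·CB·CB·CB·CC·CB·CB·AA·AA·AA·AA·AA·AA·AA·AA·AA·AA·AA·AA·AA·AA·AA·AA·CB·CC·CB·CB·CB·CC·CB·CC·CB·CC·CB·CB·CB·CC·CB·CC·CB·CC·CB·CB·CB·CC·CB·CC·CB·CC·CB·CB·CB·CC·CB·CB
    A ↦ AA
    B ↦ CC
    C ↦ CB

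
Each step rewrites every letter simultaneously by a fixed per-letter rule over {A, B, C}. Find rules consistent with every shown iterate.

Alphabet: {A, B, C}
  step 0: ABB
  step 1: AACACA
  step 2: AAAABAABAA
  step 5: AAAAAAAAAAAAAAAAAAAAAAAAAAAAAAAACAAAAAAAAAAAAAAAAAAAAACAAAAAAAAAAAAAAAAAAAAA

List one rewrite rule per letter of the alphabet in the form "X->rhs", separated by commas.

A->AA, B->CA, C->B

  step 1 ⇒ step 2: AACACA ⇒ AA·AA·B·AA·B·AA
    A ↦ AA
    C ↦ B
  step 0 ⇒ step 1: ABB ⇒ AA·CA·CA
    B ↦ CA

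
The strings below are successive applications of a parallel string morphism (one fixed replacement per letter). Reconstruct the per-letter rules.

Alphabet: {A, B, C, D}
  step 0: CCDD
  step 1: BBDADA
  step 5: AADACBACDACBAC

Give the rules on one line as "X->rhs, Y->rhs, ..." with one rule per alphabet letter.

A->C, B->A, C->B, D->DA

  step 0 ⇒ step 1: CCDD ⇒ B·B·DA·DA
    C ↦ B
    D ↦ DA
    A ↦ C  (constrained at step 1)
    B ↦ A  (constrained at step 1)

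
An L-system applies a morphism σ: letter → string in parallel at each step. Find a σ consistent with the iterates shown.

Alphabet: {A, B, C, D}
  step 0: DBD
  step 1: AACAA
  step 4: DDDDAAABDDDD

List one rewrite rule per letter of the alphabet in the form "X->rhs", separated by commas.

A->D, B->C, C->AB, D->AA

  step 0 ⇒ step 1: DBD ⇒ AA·C·AA
    B ↦ C
    D ↦ AA
    A ↦ D  (constrained at step 1)
    C ↦ AB  (constrained at step 1)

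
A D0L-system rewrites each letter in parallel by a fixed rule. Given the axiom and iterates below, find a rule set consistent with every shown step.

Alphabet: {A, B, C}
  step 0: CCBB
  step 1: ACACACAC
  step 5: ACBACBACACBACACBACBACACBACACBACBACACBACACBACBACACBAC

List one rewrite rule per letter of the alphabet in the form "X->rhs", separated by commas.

A->B, B->AC, C->AC

  step 0 ⇒ step 1: CCBB ⇒ AC·AC·AC·AC
    B ↦ AC
    C ↦ AC
    A ↦ B  (constrained at step 1)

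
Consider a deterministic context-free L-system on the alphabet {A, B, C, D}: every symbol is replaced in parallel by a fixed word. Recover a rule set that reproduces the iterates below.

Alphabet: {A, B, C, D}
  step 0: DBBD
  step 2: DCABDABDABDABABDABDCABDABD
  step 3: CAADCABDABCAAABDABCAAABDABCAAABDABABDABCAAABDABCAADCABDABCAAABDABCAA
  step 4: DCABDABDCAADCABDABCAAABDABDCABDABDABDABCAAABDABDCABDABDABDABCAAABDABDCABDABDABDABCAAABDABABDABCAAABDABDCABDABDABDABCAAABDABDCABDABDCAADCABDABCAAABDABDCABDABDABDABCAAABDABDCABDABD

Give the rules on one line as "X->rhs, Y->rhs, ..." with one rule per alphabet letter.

A->ABD, B->AB, C->DC, D->CAA

  step 3 ⇒ step 4: CAADCABDABCAAABDABCAAABDABCAAABDABABDABCAAABDABCAADCABDABCAAABDABCAA ⇒ DC·ABD·ABD·CAA·DC·ABD·AB·CAA·ABD·AB·DC·ABD·ABD·ABD·AB·CAA·ABD·AB·DC·ABD·ABD·ABD·AB·CAA·ABD·AB·DC·ABD·ABD·ABD·AB·CAA·ABD·AB·ABD·AB·CAA·ABD·AB·DC·ABD·ABD·ABD·AB·CAA·ABD·AB·DC·ABD·ABD·CAA·DC·ABD·AB·CAA·ABD·AB·DC·ABD·ABD·ABD·AB·CAA·ABD·AB·DC·ABD·ABD
    A ↦ ABD
    B ↦ AB
    C ↦ DC
    D ↦ CAA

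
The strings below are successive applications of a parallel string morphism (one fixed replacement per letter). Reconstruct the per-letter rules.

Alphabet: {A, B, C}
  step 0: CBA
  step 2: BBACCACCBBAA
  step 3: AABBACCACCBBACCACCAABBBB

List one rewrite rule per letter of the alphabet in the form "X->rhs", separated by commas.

  step 2 ⇒ step 3: BBACCACCBBAA ⇒ A·A·BB·ACC·ACC·BB·ACC·ACC·A·A·BB·BB
    A ↦ BB
    B ↦ A
    C ↦ ACC

A->BB, B->A, C->ACC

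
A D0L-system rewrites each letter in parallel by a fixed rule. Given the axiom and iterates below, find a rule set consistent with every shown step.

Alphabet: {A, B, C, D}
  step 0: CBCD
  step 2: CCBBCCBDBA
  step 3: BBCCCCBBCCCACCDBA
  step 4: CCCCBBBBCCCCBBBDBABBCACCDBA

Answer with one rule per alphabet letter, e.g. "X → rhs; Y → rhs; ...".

  step 3 ⇒ step 4: BBCCCCBBCCCACCDBA ⇒ CC·CC·B·B·B·B·CC·CC·B·B·B·DBA·B·B·CA·CC·DBA
    A ↦ DBA
    B ↦ CC
    C ↦ B
    D ↦ CA

A->DBA, B->CC, C->B, D->CA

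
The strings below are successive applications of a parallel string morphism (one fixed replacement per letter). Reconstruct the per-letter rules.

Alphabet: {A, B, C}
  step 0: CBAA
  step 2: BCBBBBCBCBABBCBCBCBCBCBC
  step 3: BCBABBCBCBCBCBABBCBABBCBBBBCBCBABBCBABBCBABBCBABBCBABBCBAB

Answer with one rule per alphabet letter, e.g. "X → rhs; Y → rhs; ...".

  step 2 ⇒ step 3: BCBBBBCBCBABBCBCBCBCBCBC ⇒ BC·BAB·BC·BC·BC·BC·BAB·BC·BAB·BC·BBB·BC·BC·BAB·BC·BAB·BC·BAB·BC·BAB·BC·BAB·BC·BAB
    A ↦ BBB
    B ↦ BC
    C ↦ BAB

A->BBB, B->BC, C->BAB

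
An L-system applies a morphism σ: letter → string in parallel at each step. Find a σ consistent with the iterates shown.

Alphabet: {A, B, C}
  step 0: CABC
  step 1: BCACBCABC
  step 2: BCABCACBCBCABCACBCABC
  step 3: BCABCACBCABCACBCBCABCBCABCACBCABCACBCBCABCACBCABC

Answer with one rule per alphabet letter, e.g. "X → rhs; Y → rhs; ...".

A->AC, B->BCA, C->BC

  step 2 ⇒ step 3: BCABCACBCBCABCACBCABC ⇒ BCA·BC·AC·BCA·BC·AC·BC·BCA·BC·BCA·BC·AC·BCA·BC·AC·BC·BCA·BC·AC·BCA·BC
    A ↦ AC
    B ↦ BCA
    C ↦ BC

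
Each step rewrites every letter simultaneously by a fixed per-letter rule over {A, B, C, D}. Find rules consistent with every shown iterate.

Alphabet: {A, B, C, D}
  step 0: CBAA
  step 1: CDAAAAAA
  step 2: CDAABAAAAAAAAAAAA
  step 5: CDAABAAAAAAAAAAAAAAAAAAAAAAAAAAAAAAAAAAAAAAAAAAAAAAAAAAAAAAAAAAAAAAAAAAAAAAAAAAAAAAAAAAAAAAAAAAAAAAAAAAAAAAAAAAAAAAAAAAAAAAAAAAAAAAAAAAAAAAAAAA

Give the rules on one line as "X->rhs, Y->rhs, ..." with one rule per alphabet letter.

  step 1 ⇒ step 2: CDAAAAAA ⇒ CD·AAB·AA·AA·AA·AA·AA·AA
    A ↦ AA
    C ↦ CD
    D ↦ AAB
  step 0 ⇒ step 1: CBAA ⇒ CD·AA·AA·AA
    B ↦ AA

A->AA, B->AA, C->CD, D->AAB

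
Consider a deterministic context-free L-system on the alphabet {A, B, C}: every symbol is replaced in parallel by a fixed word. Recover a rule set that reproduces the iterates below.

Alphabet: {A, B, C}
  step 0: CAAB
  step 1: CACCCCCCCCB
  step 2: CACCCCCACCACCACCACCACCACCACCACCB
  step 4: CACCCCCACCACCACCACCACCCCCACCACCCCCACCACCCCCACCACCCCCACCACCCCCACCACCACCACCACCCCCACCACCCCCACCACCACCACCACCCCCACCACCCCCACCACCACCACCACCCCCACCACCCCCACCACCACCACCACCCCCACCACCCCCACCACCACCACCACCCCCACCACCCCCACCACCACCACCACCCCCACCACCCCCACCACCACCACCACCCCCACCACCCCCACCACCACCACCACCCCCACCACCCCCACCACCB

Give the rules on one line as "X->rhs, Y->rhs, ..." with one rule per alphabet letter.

A->CCC, B->CB, C->CAC

  step 1 ⇒ step 2: CACCCCCCCCB ⇒ CAC·CCC·CAC·CAC·CAC·CAC·CAC·CAC·CAC·CAC·CB
    A ↦ CCC
    B ↦ CB
    C ↦ CAC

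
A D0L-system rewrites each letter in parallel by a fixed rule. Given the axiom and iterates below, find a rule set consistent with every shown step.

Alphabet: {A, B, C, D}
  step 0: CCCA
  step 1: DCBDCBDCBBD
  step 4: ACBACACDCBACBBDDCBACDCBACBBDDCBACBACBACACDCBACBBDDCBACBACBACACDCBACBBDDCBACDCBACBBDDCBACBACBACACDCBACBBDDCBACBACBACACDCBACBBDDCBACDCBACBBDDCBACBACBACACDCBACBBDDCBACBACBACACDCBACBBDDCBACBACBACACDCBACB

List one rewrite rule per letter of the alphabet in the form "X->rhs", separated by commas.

  step 0 ⇒ step 1: CCCA ⇒ DCB·DCB·DCB·BD
    A ↦ BD
    C ↦ DCB
    B ↦ ACB  (constrained at step 1)
    D ↦ AC  (constrained at step 1)

A->BD, B->ACB, C->DCB, D->AC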